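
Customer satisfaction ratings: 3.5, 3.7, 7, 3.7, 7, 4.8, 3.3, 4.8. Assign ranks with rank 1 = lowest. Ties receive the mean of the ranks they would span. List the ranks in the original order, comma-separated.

Sorted (ascending): 3.3, 3.5, 3.7, 3.7, 4.8, 4.8, 7, 7
The 2 values of 3.7 occupy positions 3–4 → average rank (3+4)/2 = 3.5.
The 2 values of 4.8 occupy positions 5–6 → average rank (5+6)/2 = 5.5.
The 2 values of 7 occupy positions 7–8 → average rank (7+8)/2 = 7.5.

2, 3.5, 7.5, 3.5, 7.5, 5.5, 1, 5.5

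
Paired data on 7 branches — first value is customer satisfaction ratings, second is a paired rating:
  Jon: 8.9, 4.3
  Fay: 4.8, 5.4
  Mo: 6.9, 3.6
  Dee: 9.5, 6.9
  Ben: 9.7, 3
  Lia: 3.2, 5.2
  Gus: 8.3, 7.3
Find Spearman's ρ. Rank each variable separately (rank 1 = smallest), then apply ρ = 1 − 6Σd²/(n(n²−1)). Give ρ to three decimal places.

-0.214

Ranks of variable 1: 5, 2, 3, 6, 7, 1, 4
Ranks of variable 2: 3, 5, 2, 6, 1, 4, 7
d = r₁ − r₂: 2, -3, 1, 0, 6, -3, -3
d²: 4, 9, 1, 0, 36, 9, 9; Σd² = 68
ρ = 1 − 6·68/(7·48) = 1 − 408/336 = -0.214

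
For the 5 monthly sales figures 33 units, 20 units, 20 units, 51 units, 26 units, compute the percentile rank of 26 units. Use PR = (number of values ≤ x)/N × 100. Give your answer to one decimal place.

N = 5.
Strictly below 26: 2. Equal to 26: 1.
PR = 3/5 × 100 = 60.0

60.0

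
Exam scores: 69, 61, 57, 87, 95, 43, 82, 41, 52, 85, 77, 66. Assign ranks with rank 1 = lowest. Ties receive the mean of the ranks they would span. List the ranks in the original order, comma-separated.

7, 5, 4, 11, 12, 2, 9, 1, 3, 10, 8, 6

Sorted (ascending): 41, 43, 52, 57, 61, 66, 69, 77, 82, 85, 87, 95
No ties — each value takes its position as its rank.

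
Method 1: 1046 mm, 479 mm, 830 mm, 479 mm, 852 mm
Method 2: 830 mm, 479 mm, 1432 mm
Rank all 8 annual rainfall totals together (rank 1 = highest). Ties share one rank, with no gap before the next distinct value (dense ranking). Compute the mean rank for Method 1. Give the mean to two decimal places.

Sorted (descending): 1432, 1046, 852, 830, 830, 479, 479, 479
The 2 values of 830 share dense rank 4.
The 3 values of 479 share dense rank 5.
Remaining distinct values take the next consecutive integers.
Method 1 values → pooled ranks: 1046→2, 479→5, 830→4, 479→5, 852→3
Mean rank = (2 + 5 + 4 + 5 + 3) / 5 = 3.80

3.80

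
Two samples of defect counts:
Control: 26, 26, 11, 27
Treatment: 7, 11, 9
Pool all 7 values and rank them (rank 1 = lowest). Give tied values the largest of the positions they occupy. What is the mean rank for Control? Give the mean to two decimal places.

5.75

Sorted (ascending): 7, 9, 11, 11, 26, 26, 27
The 2 values of 11 occupy positions 3–4 → each gets rank 4.
The 2 values of 26 occupy positions 5–6 → each gets rank 6.
Control values → pooled ranks: 26→6, 26→6, 11→4, 27→7
Mean rank = (6 + 6 + 4 + 7) / 4 = 5.75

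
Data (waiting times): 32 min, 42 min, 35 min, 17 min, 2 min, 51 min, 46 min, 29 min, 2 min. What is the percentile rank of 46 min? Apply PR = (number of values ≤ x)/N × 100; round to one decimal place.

N = 9.
Strictly below 46: 7. Equal to 46: 1.
PR = 8/9 × 100 = 88.9

88.9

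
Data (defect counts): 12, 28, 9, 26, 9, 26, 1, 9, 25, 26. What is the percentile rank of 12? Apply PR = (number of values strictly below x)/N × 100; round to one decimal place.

N = 10.
Strictly below 12: 4. Equal to 12: 1.
PR = 4/10 × 100 = 40.0

40.0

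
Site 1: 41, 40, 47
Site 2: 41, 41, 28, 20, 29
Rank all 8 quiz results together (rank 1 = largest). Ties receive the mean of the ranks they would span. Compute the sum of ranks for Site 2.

27

Sorted (descending): 47, 41, 41, 41, 40, 29, 28, 20
The 3 values of 41 occupy positions 2–4 → average rank 3.
Site 2 values → pooled ranks: 41→3, 41→3, 28→7, 20→8, 29→6
Rank sum = 3 + 3 + 7 + 8 + 6 = 27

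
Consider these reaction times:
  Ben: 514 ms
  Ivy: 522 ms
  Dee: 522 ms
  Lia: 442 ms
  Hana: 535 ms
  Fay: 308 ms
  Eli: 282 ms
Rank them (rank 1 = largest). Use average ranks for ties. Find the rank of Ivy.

Sorted (descending): 535, 522, 522, 514, 442, 308, 282
The 2 values of 522 occupy positions 2–3 → average rank (2+3)/2 = 2.5.
Ivy has value 522 ms → rank 2.5.

2.5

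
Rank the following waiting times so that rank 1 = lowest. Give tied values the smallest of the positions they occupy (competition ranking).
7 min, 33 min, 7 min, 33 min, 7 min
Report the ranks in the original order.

1, 4, 1, 4, 1

Sorted (ascending): 7, 7, 7, 33, 33
The 3 values of 7 occupy positions 1–3 → each gets rank 1.
The 2 values of 33 occupy positions 4–5 → each gets rank 4.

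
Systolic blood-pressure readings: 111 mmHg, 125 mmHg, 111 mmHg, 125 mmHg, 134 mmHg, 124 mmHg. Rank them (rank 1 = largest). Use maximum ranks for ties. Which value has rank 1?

134

Sorted (descending): 134, 125, 125, 124, 111, 111
The 2 values of 125 occupy positions 2–3 → each gets rank 3.
The 2 values of 111 occupy positions 5–6 → each gets rank 6.
Rank 1 → value 134.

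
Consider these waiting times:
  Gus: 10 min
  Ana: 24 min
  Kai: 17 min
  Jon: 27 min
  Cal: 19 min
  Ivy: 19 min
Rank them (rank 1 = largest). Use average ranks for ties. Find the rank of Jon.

1

Sorted (descending): 27, 24, 19, 19, 17, 10
The 2 values of 19 occupy positions 3–4 → average rank (3+4)/2 = 3.5.
Jon has value 27 min → rank 1.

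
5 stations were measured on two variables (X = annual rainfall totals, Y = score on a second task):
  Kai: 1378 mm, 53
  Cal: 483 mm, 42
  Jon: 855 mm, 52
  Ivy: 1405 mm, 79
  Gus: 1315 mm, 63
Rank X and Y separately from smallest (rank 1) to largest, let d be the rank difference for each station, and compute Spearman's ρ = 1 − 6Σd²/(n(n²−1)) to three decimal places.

Ranks of variable 1: 4, 1, 2, 5, 3
Ranks of variable 2: 3, 1, 2, 5, 4
d = r₁ − r₂: 1, 0, 0, 0, -1
d²: 1, 0, 0, 0, 1; Σd² = 2
ρ = 1 − 6·2/(5·24) = 1 − 12/120 = 0.900

0.900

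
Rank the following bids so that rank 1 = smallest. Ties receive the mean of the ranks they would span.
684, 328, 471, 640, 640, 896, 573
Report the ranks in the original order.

Sorted (ascending): 328, 471, 573, 640, 640, 684, 896
The 2 values of 640 occupy positions 4–5 → average rank (4+5)/2 = 4.5.

6, 1, 2, 4.5, 4.5, 7, 3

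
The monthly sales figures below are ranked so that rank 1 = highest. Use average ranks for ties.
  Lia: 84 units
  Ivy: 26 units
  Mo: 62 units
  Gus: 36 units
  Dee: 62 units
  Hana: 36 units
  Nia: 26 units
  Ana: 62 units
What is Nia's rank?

Sorted (descending): 84, 62, 62, 62, 36, 36, 26, 26
The 3 values of 62 occupy positions 2–4 → average rank 3.
The 2 values of 36 occupy positions 5–6 → average rank (5+6)/2 = 5.5.
The 2 values of 26 occupy positions 7–8 → average rank (7+8)/2 = 7.5.
Nia has value 26 units → rank 7.5.

7.5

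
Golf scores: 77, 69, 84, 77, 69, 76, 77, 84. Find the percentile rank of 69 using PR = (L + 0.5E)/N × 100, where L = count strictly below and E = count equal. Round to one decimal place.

N = 8.
Strictly below 69: 0. Equal to 69: 2.
PR = (0 + 0.5·2)/8 × 100 = 12.5

12.5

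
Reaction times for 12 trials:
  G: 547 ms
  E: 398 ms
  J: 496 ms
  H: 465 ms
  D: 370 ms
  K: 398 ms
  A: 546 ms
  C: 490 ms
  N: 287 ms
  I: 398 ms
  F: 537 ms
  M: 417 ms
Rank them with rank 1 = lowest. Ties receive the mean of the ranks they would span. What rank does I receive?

4

Sorted (ascending): 287, 370, 398, 398, 398, 417, 465, 490, 496, 537, 546, 547
The 3 values of 398 occupy positions 3–5 → average rank 4.
I has value 398 ms → rank 4.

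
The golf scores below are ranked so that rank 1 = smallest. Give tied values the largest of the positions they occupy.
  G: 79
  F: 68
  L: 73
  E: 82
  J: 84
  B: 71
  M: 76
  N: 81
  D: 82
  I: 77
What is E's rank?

Sorted (ascending): 68, 71, 73, 76, 77, 79, 81, 82, 82, 84
The 2 values of 82 occupy positions 8–9 → each gets rank 9.
E has value 82 → rank 9.

9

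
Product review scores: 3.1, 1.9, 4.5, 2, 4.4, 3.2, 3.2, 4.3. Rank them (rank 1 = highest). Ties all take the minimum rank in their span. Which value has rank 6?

Sorted (descending): 4.5, 4.4, 4.3, 3.2, 3.2, 3.1, 2, 1.9
The 2 values of 3.2 occupy positions 4–5 → each gets rank 4.
Rank 6 → value 3.1.

3.1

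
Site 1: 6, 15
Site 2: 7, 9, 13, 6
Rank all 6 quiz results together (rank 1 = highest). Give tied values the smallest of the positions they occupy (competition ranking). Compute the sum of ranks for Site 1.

6

Sorted (descending): 15, 13, 9, 7, 6, 6
The 2 values of 6 occupy positions 5–6 → each gets rank 5.
Site 1 values → pooled ranks: 6→5, 15→1
Rank sum = 5 + 1 = 6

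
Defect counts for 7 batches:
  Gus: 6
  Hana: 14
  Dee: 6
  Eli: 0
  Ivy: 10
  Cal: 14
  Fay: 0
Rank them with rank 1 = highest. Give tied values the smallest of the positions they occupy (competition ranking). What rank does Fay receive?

Sorted (descending): 14, 14, 10, 6, 6, 0, 0
The 2 values of 14 occupy positions 1–2 → each gets rank 1.
The 2 values of 6 occupy positions 4–5 → each gets rank 4.
The 2 values of 0 occupy positions 6–7 → each gets rank 6.
Fay has value 0 → rank 6.

6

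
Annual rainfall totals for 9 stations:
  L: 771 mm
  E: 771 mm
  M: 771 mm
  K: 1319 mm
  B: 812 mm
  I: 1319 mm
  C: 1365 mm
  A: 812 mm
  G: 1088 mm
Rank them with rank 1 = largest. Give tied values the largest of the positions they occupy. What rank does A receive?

Sorted (descending): 1365, 1319, 1319, 1088, 812, 812, 771, 771, 771
The 2 values of 1319 occupy positions 2–3 → each gets rank 3.
The 2 values of 812 occupy positions 5–6 → each gets rank 6.
The 3 values of 771 occupy positions 7–9 → each gets rank 9.
A has value 812 mm → rank 6.

6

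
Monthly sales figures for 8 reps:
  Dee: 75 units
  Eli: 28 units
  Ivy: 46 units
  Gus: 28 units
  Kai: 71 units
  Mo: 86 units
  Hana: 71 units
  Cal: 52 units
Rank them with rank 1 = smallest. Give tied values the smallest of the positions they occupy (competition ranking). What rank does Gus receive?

Sorted (ascending): 28, 28, 46, 52, 71, 71, 75, 86
The 2 values of 28 occupy positions 1–2 → each gets rank 1.
The 2 values of 71 occupy positions 5–6 → each gets rank 5.
Gus has value 28 units → rank 1.

1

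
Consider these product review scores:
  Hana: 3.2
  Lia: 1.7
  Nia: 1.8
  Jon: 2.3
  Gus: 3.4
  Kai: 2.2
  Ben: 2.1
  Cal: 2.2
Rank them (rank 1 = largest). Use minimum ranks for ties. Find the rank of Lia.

8

Sorted (descending): 3.4, 3.2, 2.3, 2.2, 2.2, 2.1, 1.8, 1.7
The 2 values of 2.2 occupy positions 4–5 → each gets rank 4.
Lia has value 1.7 → rank 8.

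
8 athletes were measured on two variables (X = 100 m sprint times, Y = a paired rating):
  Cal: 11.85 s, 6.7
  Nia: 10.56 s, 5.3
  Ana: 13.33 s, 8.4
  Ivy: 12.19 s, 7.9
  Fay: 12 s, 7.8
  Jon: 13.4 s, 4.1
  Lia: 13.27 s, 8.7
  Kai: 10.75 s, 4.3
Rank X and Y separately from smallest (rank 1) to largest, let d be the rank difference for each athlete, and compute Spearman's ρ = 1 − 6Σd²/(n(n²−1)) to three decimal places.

0.286

Ranks of variable 1: 3, 1, 7, 5, 4, 8, 6, 2
Ranks of variable 2: 4, 3, 7, 6, 5, 1, 8, 2
d = r₁ − r₂: -1, -2, 0, -1, -1, 7, -2, 0
d²: 1, 4, 0, 1, 1, 49, 4, 0; Σd² = 60
ρ = 1 − 6·60/(8·63) = 1 − 360/504 = 0.286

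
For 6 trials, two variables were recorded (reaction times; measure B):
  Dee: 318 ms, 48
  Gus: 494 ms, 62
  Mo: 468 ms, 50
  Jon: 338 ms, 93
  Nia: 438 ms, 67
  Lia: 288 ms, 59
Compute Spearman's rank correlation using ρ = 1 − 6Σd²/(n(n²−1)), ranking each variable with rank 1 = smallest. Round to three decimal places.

Ranks of variable 1: 2, 6, 5, 3, 4, 1
Ranks of variable 2: 1, 4, 2, 6, 5, 3
d = r₁ − r₂: 1, 2, 3, -3, -1, -2
d²: 1, 4, 9, 9, 1, 4; Σd² = 28
ρ = 1 − 6·28/(6·35) = 1 − 168/210 = 0.200

0.200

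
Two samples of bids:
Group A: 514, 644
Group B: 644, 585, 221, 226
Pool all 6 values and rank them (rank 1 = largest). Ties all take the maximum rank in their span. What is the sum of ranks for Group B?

16

Sorted (descending): 644, 644, 585, 514, 226, 221
The 2 values of 644 occupy positions 1–2 → each gets rank 2.
Group B values → pooled ranks: 644→2, 585→3, 221→6, 226→5
Rank sum = 2 + 3 + 6 + 5 = 16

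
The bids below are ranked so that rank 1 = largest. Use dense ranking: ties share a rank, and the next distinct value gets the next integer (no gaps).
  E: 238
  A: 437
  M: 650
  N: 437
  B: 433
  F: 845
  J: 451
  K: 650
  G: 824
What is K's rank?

Sorted (descending): 845, 824, 650, 650, 451, 437, 437, 433, 238
The 2 values of 650 share dense rank 3.
The 2 values of 437 share dense rank 5.
Remaining distinct values take the next consecutive integers.
K has value 650 → rank 3.

3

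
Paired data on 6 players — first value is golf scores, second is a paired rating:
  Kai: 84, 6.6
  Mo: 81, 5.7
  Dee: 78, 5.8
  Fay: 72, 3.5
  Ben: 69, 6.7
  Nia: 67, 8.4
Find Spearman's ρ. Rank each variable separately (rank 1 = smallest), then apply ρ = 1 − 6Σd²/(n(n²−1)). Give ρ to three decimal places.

-0.486

Ranks of variable 1: 6, 5, 4, 3, 2, 1
Ranks of variable 2: 4, 2, 3, 1, 5, 6
d = r₁ − r₂: 2, 3, 1, 2, -3, -5
d²: 4, 9, 1, 4, 9, 25; Σd² = 52
ρ = 1 − 6·52/(6·35) = 1 − 312/210 = -0.486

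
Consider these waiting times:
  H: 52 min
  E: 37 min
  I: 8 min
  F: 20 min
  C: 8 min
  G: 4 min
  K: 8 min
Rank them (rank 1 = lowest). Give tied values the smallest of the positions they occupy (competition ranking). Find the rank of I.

2

Sorted (ascending): 4, 8, 8, 8, 20, 37, 52
The 3 values of 8 occupy positions 2–4 → each gets rank 2.
I has value 8 min → rank 2.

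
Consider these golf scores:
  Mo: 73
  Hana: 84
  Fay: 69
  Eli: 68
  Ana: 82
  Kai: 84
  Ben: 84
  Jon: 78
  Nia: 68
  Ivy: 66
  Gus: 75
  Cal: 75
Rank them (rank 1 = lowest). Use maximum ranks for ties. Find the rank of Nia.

3

Sorted (ascending): 66, 68, 68, 69, 73, 75, 75, 78, 82, 84, 84, 84
The 2 values of 68 occupy positions 2–3 → each gets rank 3.
The 2 values of 75 occupy positions 6–7 → each gets rank 7.
The 3 values of 84 occupy positions 10–12 → each gets rank 12.
Nia has value 68 → rank 3.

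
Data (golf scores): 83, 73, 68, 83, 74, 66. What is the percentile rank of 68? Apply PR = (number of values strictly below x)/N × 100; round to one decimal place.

N = 6.
Strictly below 68: 1. Equal to 68: 1.
PR = 1/6 × 100 = 16.7

16.7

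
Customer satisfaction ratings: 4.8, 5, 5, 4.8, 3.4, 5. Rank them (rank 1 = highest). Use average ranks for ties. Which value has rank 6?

Sorted (descending): 5, 5, 5, 4.8, 4.8, 3.4
The 3 values of 5 occupy positions 1–3 → average rank 2.
The 2 values of 4.8 occupy positions 4–5 → average rank (4+5)/2 = 4.5.
Rank 6 → value 3.4.

3.4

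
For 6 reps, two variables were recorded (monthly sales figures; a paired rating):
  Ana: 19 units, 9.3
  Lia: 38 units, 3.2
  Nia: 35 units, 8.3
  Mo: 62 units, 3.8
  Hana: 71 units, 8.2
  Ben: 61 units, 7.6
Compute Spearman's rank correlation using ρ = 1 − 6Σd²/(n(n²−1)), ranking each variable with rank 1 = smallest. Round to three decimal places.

-0.486

Ranks of variable 1: 1, 3, 2, 5, 6, 4
Ranks of variable 2: 6, 1, 5, 2, 4, 3
d = r₁ − r₂: -5, 2, -3, 3, 2, 1
d²: 25, 4, 9, 9, 4, 1; Σd² = 52
ρ = 1 − 6·52/(6·35) = 1 − 312/210 = -0.486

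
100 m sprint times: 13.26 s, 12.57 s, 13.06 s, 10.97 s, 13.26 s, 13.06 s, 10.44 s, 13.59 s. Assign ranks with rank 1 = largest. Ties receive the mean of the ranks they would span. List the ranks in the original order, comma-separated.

Sorted (descending): 13.59, 13.26, 13.26, 13.06, 13.06, 12.57, 10.97, 10.44
The 2 values of 13.26 occupy positions 2–3 → average rank (2+3)/2 = 2.5.
The 2 values of 13.06 occupy positions 4–5 → average rank (4+5)/2 = 4.5.

2.5, 6, 4.5, 7, 2.5, 4.5, 8, 1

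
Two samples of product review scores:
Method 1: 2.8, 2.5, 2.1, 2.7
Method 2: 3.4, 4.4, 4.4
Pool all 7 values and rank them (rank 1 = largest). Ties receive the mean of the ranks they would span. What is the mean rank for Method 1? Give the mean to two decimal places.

5.50

Sorted (descending): 4.4, 4.4, 3.4, 2.8, 2.7, 2.5, 2.1
The 2 values of 4.4 occupy positions 1–2 → average rank (1+2)/2 = 1.5.
Method 1 values → pooled ranks: 2.8→4, 2.5→6, 2.1→7, 2.7→5
Mean rank = (4 + 6 + 7 + 5) / 4 = 5.50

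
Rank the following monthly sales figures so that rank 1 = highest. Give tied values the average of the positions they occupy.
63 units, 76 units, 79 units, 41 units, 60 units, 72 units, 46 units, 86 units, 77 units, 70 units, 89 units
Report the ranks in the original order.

Sorted (descending): 89, 86, 79, 77, 76, 72, 70, 63, 60, 46, 41
No ties — each value takes its position as its rank.

8, 5, 3, 11, 9, 6, 10, 2, 4, 7, 1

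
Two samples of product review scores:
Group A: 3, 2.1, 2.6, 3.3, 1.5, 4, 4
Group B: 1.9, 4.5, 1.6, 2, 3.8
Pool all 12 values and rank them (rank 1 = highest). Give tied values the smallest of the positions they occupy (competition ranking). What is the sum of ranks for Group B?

35

Sorted (descending): 4.5, 4, 4, 3.8, 3.3, 3, 2.6, 2.1, 2, 1.9, 1.6, 1.5
The 2 values of 4 occupy positions 2–3 → each gets rank 2.
Group B values → pooled ranks: 1.9→10, 4.5→1, 1.6→11, 2→9, 3.8→4
Rank sum = 10 + 1 + 11 + 9 + 4 = 35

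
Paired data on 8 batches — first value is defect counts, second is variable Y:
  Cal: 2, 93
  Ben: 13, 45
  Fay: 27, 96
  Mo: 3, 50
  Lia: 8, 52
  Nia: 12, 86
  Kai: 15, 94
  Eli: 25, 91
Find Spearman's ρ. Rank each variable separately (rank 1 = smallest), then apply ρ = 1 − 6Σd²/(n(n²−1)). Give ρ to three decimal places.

0.452

Ranks of variable 1: 1, 5, 8, 2, 3, 4, 6, 7
Ranks of variable 2: 6, 1, 8, 2, 3, 4, 7, 5
d = r₁ − r₂: -5, 4, 0, 0, 0, 0, -1, 2
d²: 25, 16, 0, 0, 0, 0, 1, 4; Σd² = 46
ρ = 1 − 6·46/(8·63) = 1 − 276/504 = 0.452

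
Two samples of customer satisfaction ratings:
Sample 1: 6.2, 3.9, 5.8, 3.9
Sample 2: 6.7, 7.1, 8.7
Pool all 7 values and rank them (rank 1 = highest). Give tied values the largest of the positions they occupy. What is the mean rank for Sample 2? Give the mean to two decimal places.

Sorted (descending): 8.7, 7.1, 6.7, 6.2, 5.8, 3.9, 3.9
The 2 values of 3.9 occupy positions 6–7 → each gets rank 7.
Sample 2 values → pooled ranks: 6.7→3, 7.1→2, 8.7→1
Mean rank = (3 + 2 + 1) / 3 = 2.00

2.00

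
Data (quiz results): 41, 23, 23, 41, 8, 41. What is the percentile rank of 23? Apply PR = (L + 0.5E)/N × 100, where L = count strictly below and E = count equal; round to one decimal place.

N = 6.
Strictly below 23: 1. Equal to 23: 2.
PR = (1 + 0.5·2)/6 × 100 = 33.3

33.3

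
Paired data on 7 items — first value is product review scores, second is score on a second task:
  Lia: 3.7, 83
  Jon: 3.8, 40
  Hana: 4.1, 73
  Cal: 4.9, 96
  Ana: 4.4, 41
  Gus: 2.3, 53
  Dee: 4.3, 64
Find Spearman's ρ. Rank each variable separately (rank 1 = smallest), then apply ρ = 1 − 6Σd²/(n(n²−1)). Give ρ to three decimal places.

Ranks of variable 1: 2, 3, 4, 7, 6, 1, 5
Ranks of variable 2: 6, 1, 5, 7, 2, 3, 4
d = r₁ − r₂: -4, 2, -1, 0, 4, -2, 1
d²: 16, 4, 1, 0, 16, 4, 1; Σd² = 42
ρ = 1 − 6·42/(7·48) = 1 − 252/336 = 0.250

0.250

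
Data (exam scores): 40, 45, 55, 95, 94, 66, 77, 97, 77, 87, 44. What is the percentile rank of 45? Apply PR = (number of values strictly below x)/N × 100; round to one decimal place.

N = 11.
Strictly below 45: 2. Equal to 45: 1.
PR = 2/11 × 100 = 18.2

18.2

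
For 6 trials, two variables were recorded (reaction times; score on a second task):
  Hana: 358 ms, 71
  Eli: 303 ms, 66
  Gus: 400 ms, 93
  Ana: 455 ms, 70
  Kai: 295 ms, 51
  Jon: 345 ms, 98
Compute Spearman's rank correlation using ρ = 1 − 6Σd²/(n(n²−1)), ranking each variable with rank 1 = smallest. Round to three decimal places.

Ranks of variable 1: 4, 2, 5, 6, 1, 3
Ranks of variable 2: 4, 2, 5, 3, 1, 6
d = r₁ − r₂: 0, 0, 0, 3, 0, -3
d²: 0, 0, 0, 9, 0, 9; Σd² = 18
ρ = 1 − 6·18/(6·35) = 1 − 108/210 = 0.486

0.486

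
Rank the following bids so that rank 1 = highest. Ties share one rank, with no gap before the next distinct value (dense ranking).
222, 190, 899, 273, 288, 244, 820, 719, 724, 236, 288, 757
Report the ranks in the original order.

Sorted (descending): 899, 820, 757, 724, 719, 288, 288, 273, 244, 236, 222, 190
The 2 values of 288 share dense rank 6.
Remaining distinct values take the next consecutive integers.

10, 11, 1, 7, 6, 8, 2, 5, 4, 9, 6, 3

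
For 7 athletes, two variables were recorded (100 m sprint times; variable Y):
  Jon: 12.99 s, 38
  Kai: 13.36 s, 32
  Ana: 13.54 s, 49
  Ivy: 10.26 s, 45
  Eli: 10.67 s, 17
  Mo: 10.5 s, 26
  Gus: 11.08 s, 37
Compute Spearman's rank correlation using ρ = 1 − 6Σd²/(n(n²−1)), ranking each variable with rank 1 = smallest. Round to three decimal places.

Ranks of variable 1: 5, 6, 7, 1, 3, 2, 4
Ranks of variable 2: 5, 3, 7, 6, 1, 2, 4
d = r₁ − r₂: 0, 3, 0, -5, 2, 0, 0
d²: 0, 9, 0, 25, 4, 0, 0; Σd² = 38
ρ = 1 − 6·38/(7·48) = 1 − 228/336 = 0.321

0.321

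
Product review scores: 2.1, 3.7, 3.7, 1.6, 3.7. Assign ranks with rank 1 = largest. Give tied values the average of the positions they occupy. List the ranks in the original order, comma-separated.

4, 2, 2, 5, 2

Sorted (descending): 3.7, 3.7, 3.7, 2.1, 1.6
The 3 values of 3.7 occupy positions 1–3 → average rank 2.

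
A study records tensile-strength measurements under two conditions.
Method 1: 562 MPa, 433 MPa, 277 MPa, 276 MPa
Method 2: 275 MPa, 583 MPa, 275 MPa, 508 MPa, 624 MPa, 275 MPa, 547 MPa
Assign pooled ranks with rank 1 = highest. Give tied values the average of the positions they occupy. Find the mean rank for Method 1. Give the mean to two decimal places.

Sorted (descending): 624, 583, 562, 547, 508, 433, 277, 276, 275, 275, 275
The 3 values of 275 occupy positions 9–11 → average rank 10.
Method 1 values → pooled ranks: 562→3, 433→6, 277→7, 276→8
Mean rank = (3 + 6 + 7 + 8) / 4 = 6.00

6.00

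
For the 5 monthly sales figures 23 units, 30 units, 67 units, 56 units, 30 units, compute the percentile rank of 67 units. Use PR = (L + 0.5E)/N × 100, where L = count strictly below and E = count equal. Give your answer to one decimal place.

N = 5.
Strictly below 67: 4. Equal to 67: 1.
PR = (4 + 0.5·1)/5 × 100 = 90.0

90.0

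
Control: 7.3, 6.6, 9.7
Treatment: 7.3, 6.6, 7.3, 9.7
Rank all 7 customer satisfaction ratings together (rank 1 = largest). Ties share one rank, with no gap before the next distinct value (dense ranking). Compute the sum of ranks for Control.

6

Sorted (descending): 9.7, 9.7, 7.3, 7.3, 7.3, 6.6, 6.6
The 2 values of 9.7 share dense rank 1.
The 3 values of 7.3 share dense rank 2.
The 2 values of 6.6 share dense rank 3.
Control values → pooled ranks: 7.3→2, 6.6→3, 9.7→1
Rank sum = 2 + 3 + 1 = 6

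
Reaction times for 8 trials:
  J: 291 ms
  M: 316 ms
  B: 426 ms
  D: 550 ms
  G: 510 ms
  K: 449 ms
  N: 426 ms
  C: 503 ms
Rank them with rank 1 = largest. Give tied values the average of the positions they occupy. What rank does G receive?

2

Sorted (descending): 550, 510, 503, 449, 426, 426, 316, 291
The 2 values of 426 occupy positions 5–6 → average rank (5+6)/2 = 5.5.
G has value 510 ms → rank 2.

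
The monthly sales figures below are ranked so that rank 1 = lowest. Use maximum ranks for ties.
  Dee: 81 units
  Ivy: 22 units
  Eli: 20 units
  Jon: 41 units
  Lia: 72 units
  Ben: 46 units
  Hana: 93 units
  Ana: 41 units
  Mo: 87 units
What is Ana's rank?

Sorted (ascending): 20, 22, 41, 41, 46, 72, 81, 87, 93
The 2 values of 41 occupy positions 3–4 → each gets rank 4.
Ana has value 41 units → rank 4.

4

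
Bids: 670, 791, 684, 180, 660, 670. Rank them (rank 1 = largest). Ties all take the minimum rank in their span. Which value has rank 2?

684

Sorted (descending): 791, 684, 670, 670, 660, 180
The 2 values of 670 occupy positions 3–4 → each gets rank 3.
Rank 2 → value 684.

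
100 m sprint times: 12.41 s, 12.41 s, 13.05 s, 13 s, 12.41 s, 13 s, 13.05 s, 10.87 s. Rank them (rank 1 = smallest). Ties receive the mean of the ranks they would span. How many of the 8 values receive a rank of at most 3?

Sorted (ascending): 10.87, 12.41, 12.41, 12.41, 13, 13, 13.05, 13.05
The 3 values of 12.41 occupy positions 2–4 → average rank 3.
The 2 values of 13 occupy positions 5–6 → average rank (5+6)/2 = 5.5.
The 2 values of 13.05 occupy positions 7–8 → average rank (7+8)/2 = 7.5.
Ranks ≤ 3: {1, 3, 3, 3} → 4 values.

4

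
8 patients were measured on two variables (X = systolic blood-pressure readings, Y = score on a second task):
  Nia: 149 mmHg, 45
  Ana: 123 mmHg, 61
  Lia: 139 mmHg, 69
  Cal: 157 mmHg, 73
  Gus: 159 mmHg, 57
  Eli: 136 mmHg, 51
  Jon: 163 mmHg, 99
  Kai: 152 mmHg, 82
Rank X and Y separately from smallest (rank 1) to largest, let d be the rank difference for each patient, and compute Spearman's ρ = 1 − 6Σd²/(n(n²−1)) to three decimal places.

Ranks of variable 1: 4, 1, 3, 6, 7, 2, 8, 5
Ranks of variable 2: 1, 4, 5, 6, 3, 2, 8, 7
d = r₁ − r₂: 3, -3, -2, 0, 4, 0, 0, -2
d²: 9, 9, 4, 0, 16, 0, 0, 4; Σd² = 42
ρ = 1 − 6·42/(8·63) = 1 − 252/504 = 0.500

0.500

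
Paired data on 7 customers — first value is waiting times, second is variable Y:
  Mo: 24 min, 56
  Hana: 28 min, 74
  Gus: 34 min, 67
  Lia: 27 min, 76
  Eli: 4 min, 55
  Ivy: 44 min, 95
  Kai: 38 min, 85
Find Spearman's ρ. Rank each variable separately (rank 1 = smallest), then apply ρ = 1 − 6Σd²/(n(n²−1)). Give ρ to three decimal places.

0.857

Ranks of variable 1: 2, 4, 5, 3, 1, 7, 6
Ranks of variable 2: 2, 4, 3, 5, 1, 7, 6
d = r₁ − r₂: 0, 0, 2, -2, 0, 0, 0
d²: 0, 0, 4, 4, 0, 0, 0; Σd² = 8
ρ = 1 − 6·8/(7·48) = 1 − 48/336 = 0.857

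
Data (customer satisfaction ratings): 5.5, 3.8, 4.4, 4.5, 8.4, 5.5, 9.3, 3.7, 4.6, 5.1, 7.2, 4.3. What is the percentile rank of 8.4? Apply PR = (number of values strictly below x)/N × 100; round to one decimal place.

83.3

N = 12.
Strictly below 8.4: 10. Equal to 8.4: 1.
PR = 10/12 × 100 = 83.3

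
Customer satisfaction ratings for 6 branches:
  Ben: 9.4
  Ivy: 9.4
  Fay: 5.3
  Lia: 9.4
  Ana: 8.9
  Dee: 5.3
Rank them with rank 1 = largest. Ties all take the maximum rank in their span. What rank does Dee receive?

6

Sorted (descending): 9.4, 9.4, 9.4, 8.9, 5.3, 5.3
The 3 values of 9.4 occupy positions 1–3 → each gets rank 3.
The 2 values of 5.3 occupy positions 5–6 → each gets rank 6.
Dee has value 5.3 → rank 6.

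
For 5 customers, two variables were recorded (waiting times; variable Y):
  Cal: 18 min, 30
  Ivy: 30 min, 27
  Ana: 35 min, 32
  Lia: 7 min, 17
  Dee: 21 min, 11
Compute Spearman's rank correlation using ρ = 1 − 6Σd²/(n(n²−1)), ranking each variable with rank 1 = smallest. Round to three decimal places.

Ranks of variable 1: 2, 4, 5, 1, 3
Ranks of variable 2: 4, 3, 5, 2, 1
d = r₁ − r₂: -2, 1, 0, -1, 2
d²: 4, 1, 0, 1, 4; Σd² = 10
ρ = 1 − 6·10/(5·24) = 1 − 60/120 = 0.500

0.500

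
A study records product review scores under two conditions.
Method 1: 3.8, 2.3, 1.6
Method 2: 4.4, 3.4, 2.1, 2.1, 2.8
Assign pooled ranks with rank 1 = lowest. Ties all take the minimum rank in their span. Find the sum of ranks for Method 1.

Sorted (ascending): 1.6, 2.1, 2.1, 2.3, 2.8, 3.4, 3.8, 4.4
The 2 values of 2.1 occupy positions 2–3 → each gets rank 2.
Method 1 values → pooled ranks: 3.8→7, 2.3→4, 1.6→1
Rank sum = 7 + 4 + 1 = 12

12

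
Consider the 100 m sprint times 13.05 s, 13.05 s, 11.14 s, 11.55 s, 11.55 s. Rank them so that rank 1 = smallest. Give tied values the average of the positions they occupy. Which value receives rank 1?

Sorted (ascending): 11.14, 11.55, 11.55, 13.05, 13.05
The 2 values of 11.55 occupy positions 2–3 → average rank (2+3)/2 = 2.5.
The 2 values of 13.05 occupy positions 4–5 → average rank (4+5)/2 = 4.5.
Rank 1 → value 11.14.

11.14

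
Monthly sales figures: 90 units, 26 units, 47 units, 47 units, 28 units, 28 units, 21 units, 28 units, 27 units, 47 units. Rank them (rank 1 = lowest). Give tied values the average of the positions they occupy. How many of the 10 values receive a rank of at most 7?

6

Sorted (ascending): 21, 26, 27, 28, 28, 28, 47, 47, 47, 90
The 3 values of 28 occupy positions 4–6 → average rank 5.
The 3 values of 47 occupy positions 7–9 → average rank 8.
Ranks ≤ 7: {1, 2, 3, 5, 5, 5} → 6 values.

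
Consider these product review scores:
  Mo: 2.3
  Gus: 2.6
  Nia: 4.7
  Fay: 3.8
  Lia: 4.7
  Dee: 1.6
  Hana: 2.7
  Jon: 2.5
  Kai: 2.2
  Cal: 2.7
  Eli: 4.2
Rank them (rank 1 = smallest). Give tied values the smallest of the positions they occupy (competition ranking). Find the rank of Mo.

Sorted (ascending): 1.6, 2.2, 2.3, 2.5, 2.6, 2.7, 2.7, 3.8, 4.2, 4.7, 4.7
The 2 values of 2.7 occupy positions 6–7 → each gets rank 6.
The 2 values of 4.7 occupy positions 10–11 → each gets rank 10.
Mo has value 2.3 → rank 3.

3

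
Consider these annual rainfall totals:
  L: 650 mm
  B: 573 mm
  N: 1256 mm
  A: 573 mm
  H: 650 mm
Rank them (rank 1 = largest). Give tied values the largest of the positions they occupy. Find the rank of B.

Sorted (descending): 1256, 650, 650, 573, 573
The 2 values of 650 occupy positions 2–3 → each gets rank 3.
The 2 values of 573 occupy positions 4–5 → each gets rank 5.
B has value 573 mm → rank 5.

5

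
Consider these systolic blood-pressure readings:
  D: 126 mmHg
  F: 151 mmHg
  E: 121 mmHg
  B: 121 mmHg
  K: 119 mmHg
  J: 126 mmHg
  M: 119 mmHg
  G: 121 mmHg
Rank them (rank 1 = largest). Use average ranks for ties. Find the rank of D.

2.5

Sorted (descending): 151, 126, 126, 121, 121, 121, 119, 119
The 2 values of 126 occupy positions 2–3 → average rank (2+3)/2 = 2.5.
The 3 values of 121 occupy positions 4–6 → average rank 5.
The 2 values of 119 occupy positions 7–8 → average rank (7+8)/2 = 7.5.
D has value 126 mmHg → rank 2.5.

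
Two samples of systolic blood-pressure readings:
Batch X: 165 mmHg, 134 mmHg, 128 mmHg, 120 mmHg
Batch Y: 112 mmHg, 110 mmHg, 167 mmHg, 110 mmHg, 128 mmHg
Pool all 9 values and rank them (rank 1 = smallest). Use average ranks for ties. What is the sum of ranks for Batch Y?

Sorted (ascending): 110, 110, 112, 120, 128, 128, 134, 165, 167
The 2 values of 110 occupy positions 1–2 → average rank (1+2)/2 = 1.5.
The 2 values of 128 occupy positions 5–6 → average rank (5+6)/2 = 5.5.
Batch Y values → pooled ranks: 112→3, 110→1.5, 167→9, 110→1.5, 128→5.5
Rank sum = 3 + 1.5 + 9 + 1.5 + 5.5 = 20.5

20.5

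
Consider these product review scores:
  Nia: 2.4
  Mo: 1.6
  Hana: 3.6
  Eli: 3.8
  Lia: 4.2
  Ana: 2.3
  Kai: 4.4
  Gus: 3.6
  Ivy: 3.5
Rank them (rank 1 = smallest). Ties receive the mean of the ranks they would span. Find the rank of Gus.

5.5

Sorted (ascending): 1.6, 2.3, 2.4, 3.5, 3.6, 3.6, 3.8, 4.2, 4.4
The 2 values of 3.6 occupy positions 5–6 → average rank (5+6)/2 = 5.5.
Gus has value 3.6 → rank 5.5.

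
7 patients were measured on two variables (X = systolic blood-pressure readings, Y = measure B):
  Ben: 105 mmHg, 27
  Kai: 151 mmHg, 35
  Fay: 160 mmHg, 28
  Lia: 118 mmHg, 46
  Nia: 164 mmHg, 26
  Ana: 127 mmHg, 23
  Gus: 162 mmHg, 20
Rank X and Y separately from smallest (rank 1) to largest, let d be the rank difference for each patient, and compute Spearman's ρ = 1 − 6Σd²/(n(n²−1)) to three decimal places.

Ranks of variable 1: 1, 4, 5, 2, 7, 3, 6
Ranks of variable 2: 4, 6, 5, 7, 3, 2, 1
d = r₁ − r₂: -3, -2, 0, -5, 4, 1, 5
d²: 9, 4, 0, 25, 16, 1, 25; Σd² = 80
ρ = 1 − 6·80/(7·48) = 1 − 480/336 = -0.429

-0.429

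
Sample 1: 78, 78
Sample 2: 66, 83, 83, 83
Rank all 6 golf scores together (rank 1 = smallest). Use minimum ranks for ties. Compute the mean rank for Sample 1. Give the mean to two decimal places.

2.00

Sorted (ascending): 66, 78, 78, 83, 83, 83
The 2 values of 78 occupy positions 2–3 → each gets rank 2.
The 3 values of 83 occupy positions 4–6 → each gets rank 4.
Sample 1 values → pooled ranks: 78→2, 78→2
Mean rank = (2 + 2) / 2 = 2.00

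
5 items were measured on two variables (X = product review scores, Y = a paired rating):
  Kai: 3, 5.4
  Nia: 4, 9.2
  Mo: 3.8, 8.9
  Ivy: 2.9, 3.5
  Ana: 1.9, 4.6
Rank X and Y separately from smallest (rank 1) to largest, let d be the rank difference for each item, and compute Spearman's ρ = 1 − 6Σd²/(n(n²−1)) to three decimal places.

0.900

Ranks of variable 1: 3, 5, 4, 2, 1
Ranks of variable 2: 3, 5, 4, 1, 2
d = r₁ − r₂: 0, 0, 0, 1, -1
d²: 0, 0, 0, 1, 1; Σd² = 2
ρ = 1 − 6·2/(5·24) = 1 − 12/120 = 0.900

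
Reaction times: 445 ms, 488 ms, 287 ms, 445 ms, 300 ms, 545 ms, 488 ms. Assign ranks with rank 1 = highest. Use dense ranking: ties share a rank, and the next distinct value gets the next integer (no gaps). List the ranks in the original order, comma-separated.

Sorted (descending): 545, 488, 488, 445, 445, 300, 287
The 2 values of 488 share dense rank 2.
The 2 values of 445 share dense rank 3.
Remaining distinct values take the next consecutive integers.

3, 2, 5, 3, 4, 1, 2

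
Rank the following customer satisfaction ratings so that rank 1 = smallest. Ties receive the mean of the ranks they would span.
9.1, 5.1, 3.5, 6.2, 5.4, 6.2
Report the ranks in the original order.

6, 2, 1, 4.5, 3, 4.5

Sorted (ascending): 3.5, 5.1, 5.4, 6.2, 6.2, 9.1
The 2 values of 6.2 occupy positions 4–5 → average rank (4+5)/2 = 4.5.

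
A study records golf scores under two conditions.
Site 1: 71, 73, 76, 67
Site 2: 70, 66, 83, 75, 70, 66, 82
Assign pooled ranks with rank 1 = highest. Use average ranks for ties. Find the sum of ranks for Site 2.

43

Sorted (descending): 83, 82, 76, 75, 73, 71, 70, 70, 67, 66, 66
The 2 values of 70 occupy positions 7–8 → average rank (7+8)/2 = 7.5.
The 2 values of 66 occupy positions 10–11 → average rank (10+11)/2 = 10.5.
Site 2 values → pooled ranks: 70→7.5, 66→10.5, 83→1, 75→4, 70→7.5, 66→10.5, 82→2
Rank sum = 7.5 + 10.5 + 1 + 4 + 7.5 + 10.5 + 2 = 43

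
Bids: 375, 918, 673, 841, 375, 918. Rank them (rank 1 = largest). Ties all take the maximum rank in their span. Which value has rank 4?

Sorted (descending): 918, 918, 841, 673, 375, 375
The 2 values of 918 occupy positions 1–2 → each gets rank 2.
The 2 values of 375 occupy positions 5–6 → each gets rank 6.
Rank 4 → value 673.

673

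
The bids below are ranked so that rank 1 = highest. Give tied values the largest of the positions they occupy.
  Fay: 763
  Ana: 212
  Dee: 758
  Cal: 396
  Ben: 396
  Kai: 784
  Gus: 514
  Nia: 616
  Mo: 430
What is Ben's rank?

8

Sorted (descending): 784, 763, 758, 616, 514, 430, 396, 396, 212
The 2 values of 396 occupy positions 7–8 → each gets rank 8.
Ben has value 396 → rank 8.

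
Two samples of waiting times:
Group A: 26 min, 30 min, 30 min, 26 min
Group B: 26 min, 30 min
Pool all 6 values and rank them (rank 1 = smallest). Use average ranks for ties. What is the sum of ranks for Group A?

14

Sorted (ascending): 26, 26, 26, 30, 30, 30
The 3 values of 26 occupy positions 1–3 → average rank 2.
The 3 values of 30 occupy positions 4–6 → average rank 5.
Group A values → pooled ranks: 26→2, 30→5, 30→5, 26→2
Rank sum = 2 + 5 + 5 + 2 = 14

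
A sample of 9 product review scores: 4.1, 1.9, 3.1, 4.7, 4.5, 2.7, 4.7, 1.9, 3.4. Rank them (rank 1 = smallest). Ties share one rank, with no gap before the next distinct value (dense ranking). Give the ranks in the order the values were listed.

Sorted (ascending): 1.9, 1.9, 2.7, 3.1, 3.4, 4.1, 4.5, 4.7, 4.7
The 2 values of 1.9 share dense rank 1.
The 2 values of 4.7 share dense rank 7.
Remaining distinct values take the next consecutive integers.

5, 1, 3, 7, 6, 2, 7, 1, 4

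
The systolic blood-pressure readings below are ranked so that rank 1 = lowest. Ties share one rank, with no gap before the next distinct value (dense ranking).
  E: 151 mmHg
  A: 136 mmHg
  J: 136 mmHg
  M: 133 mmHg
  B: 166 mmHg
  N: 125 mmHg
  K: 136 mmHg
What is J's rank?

Sorted (ascending): 125, 133, 136, 136, 136, 151, 166
The 3 values of 136 share dense rank 3.
Remaining distinct values take the next consecutive integers.
J has value 136 mmHg → rank 3.

3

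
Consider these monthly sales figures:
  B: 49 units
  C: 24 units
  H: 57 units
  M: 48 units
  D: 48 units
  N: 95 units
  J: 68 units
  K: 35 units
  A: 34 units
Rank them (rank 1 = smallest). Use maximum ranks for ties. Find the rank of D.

Sorted (ascending): 24, 34, 35, 48, 48, 49, 57, 68, 95
The 2 values of 48 occupy positions 4–5 → each gets rank 5.
D has value 48 units → rank 5.

5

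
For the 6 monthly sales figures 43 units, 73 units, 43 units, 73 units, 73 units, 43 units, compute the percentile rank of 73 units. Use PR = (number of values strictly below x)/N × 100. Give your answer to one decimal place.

N = 6.
Strictly below 73: 3. Equal to 73: 3.
PR = 3/6 × 100 = 50.0

50.0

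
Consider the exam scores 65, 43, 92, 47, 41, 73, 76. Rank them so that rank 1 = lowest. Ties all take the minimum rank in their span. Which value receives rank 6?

76

Sorted (ascending): 41, 43, 47, 65, 73, 76, 92
No ties — each value takes its position as its rank.
Rank 6 → value 76.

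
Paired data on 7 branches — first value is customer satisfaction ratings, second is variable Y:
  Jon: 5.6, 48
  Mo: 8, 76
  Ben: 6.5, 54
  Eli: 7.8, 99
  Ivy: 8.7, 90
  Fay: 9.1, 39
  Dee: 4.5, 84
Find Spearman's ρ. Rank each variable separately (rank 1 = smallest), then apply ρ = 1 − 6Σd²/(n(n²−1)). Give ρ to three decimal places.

Ranks of variable 1: 2, 5, 3, 4, 6, 7, 1
Ranks of variable 2: 2, 4, 3, 7, 6, 1, 5
d = r₁ − r₂: 0, 1, 0, -3, 0, 6, -4
d²: 0, 1, 0, 9, 0, 36, 16; Σd² = 62
ρ = 1 − 6·62/(7·48) = 1 − 372/336 = -0.107

-0.107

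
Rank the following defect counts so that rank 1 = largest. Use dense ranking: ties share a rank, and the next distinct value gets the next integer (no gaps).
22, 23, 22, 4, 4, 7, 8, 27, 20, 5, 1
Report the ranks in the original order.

Sorted (descending): 27, 23, 22, 22, 20, 8, 7, 5, 4, 4, 1
The 2 values of 22 share dense rank 3.
The 2 values of 4 share dense rank 8.
Remaining distinct values take the next consecutive integers.

3, 2, 3, 8, 8, 6, 5, 1, 4, 7, 9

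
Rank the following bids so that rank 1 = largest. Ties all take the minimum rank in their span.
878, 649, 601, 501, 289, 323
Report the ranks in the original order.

Sorted (descending): 878, 649, 601, 501, 323, 289
No ties — each value takes its position as its rank.

1, 2, 3, 4, 6, 5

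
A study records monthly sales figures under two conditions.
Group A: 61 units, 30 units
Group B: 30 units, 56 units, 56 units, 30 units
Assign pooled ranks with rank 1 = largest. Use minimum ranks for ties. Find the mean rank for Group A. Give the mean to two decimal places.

2.50

Sorted (descending): 61, 56, 56, 30, 30, 30
The 2 values of 56 occupy positions 2–3 → each gets rank 2.
The 3 values of 30 occupy positions 4–6 → each gets rank 4.
Group A values → pooled ranks: 61→1, 30→4
Mean rank = (1 + 4) / 2 = 2.50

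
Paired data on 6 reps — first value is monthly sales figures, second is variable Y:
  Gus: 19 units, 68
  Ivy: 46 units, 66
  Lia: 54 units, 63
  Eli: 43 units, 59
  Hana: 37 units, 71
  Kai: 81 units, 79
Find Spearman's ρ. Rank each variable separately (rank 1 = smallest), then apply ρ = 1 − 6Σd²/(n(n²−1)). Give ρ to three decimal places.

0.086

Ranks of variable 1: 1, 4, 5, 3, 2, 6
Ranks of variable 2: 4, 3, 2, 1, 5, 6
d = r₁ − r₂: -3, 1, 3, 2, -3, 0
d²: 9, 1, 9, 4, 9, 0; Σd² = 32
ρ = 1 − 6·32/(6·35) = 1 − 192/210 = 0.086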